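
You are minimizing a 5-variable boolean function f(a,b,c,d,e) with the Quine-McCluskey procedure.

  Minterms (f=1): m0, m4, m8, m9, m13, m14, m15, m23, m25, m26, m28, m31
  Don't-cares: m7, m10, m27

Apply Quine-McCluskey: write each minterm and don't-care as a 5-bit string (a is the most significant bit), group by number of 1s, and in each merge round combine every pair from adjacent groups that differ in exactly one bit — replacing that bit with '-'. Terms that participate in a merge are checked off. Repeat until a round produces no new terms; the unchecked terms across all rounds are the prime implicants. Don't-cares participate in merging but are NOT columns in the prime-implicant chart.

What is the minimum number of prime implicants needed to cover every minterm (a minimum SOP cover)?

size-2^0 implicants → 00000(✓)  00100(✓)  00111(✓)  01000(✓)  01001(✓)  01010(✓)  01101(✓)  01110(✓)  01111(✓)  10111(✓)  11001(✓)  11010(✓)  11011(✓)  11100  11111(✓)
size-2^1 implicants → -0111(✓)  -1001  -1010  -1111(✓)  0-000  0-111(✓)  00-00  01-01  01-10  010-0  0100-  011-1  0111-  1-111(✓)  11-11  110-1  1101-
size-2^2 implicants → --111
Unchecked terms (primes): --111, -1001, -1010, 0-000, 00-00, 01-01, 01-10, 010-0, 0100-, 011-1, 0111-, 11-11, 110-1, 1101-, 11100
Minterm coverage:
  m0 ⊆ 0-000,00-00
  m4 ⊆ 00-00 [E]
  m8 ⊆ 0-000,010-0,0100-
  m9 ⊆ -1001,01-01,0100-
  m13 ⊆ 01-01,011-1
  m14 ⊆ 01-10,0111-
  m15 ⊆ --111,011-1,0111-
  m23 ⊆ --111 [E]
  m25 ⊆ -1001,110-1
  m26 ⊆ -1010,1101-
  m28 ⊆ 11100 [E]
  m31 ⊆ --111,11-11
E = {--111, 00-00, 11100}
Petrick residual → -1001, -1010, 0-000, 01-01, 01-10
Cover = cde + bc'd'e + bc'de' + a'c'd'e' + a'b'd'e' + a'bd'e + a'bde' + abcd'e'  |cover|=8

8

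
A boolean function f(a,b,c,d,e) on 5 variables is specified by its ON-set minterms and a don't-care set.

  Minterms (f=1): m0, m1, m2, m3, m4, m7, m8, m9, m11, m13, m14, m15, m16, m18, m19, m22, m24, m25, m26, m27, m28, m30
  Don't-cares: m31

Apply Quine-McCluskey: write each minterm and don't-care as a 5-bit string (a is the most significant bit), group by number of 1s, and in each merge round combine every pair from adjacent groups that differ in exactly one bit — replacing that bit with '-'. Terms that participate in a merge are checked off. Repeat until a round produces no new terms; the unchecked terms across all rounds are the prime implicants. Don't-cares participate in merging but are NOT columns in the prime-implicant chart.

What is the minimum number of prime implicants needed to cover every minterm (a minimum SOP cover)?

Round 0: 00000✓ 00001✓ 00010✓ 00011✓ 00100✓ 00111✓ 01000✓ 01001✓ 01011✓ 01101✓ 01110✓ 01111✓ 10000✓ 10010✓ 10011✓ 10110✓ 11000✓ 11001✓ 11010✓ 11011✓ 11100✓ 11110✓ 11111✓
Round 1: -0000✓ -0010✓ -0011✓ -1000✓ -1001✓ -1011✓ -1110✓ -1111✓ 0-000✓ 0-001✓ 0-011✓ 0-111✓ 00-00 00-11✓ 000-0✓ 000-1✓ 0000-✓ 0001-✓ 01-01✓ 01-11✓ 010-1✓ 0100-✓ 011-1✓ 0111-✓ 1-000✓ 1-010✓ 1-011✓ 1-110✓ 10-10✓ 100-0✓ 1001-✓ 11-00✓ 11-10✓ 11-11✓ 110-0✓ 110-1✓ 1100-✓ 1101-✓ 111-0✓ 1111-✓
Round 2: --000 --011 -00-0 -001- -1-11 -10-1 -100- -111- 0--11 0-0-1 0-00- 000-- 01--1 1--10 1-0-0 1-01- 11--0 11-1- 110--
PIs = {--000, --011, -00-0, -001-, -1-11, -10-1, -100-, -111-, 0--11, 0-0-1, 0-00-, 00-00, 000--, 01--1, 1--10, 1-0-0, 1-01-, 11--0, 11-1-, 110--}
Coverage chart:
  m0: --000,-00-0,0-00-,00-00,000--
  m1: 0-0-1,0-00-,000--
  m2: -00-0,-001-,000--
  m3: --011,-001-,0--11,0-0-1,000--
  m4: 00-00 ←essential
  m7: 0--11 ←essential
  m8: --000,-100-,0-00-
  m9: -10-1,-100-,0-0-1,0-00-,01--1
  m11: --011,-1-11,-10-1,0--11,0-0-1,01--1
  m13: 01--1 ←essential
  m14: -111- ←essential
  m15: -1-11,-111-,0--11,01--1
  m16: --000,-00-0,1-0-0
  m18: -00-0,-001-,1--10,1-0-0,1-01-
  m19: --011,-001-,1-01-
  m22: 1--10 ←essential
  m24: --000,-100-,1-0-0,11--0,110--
  m25: -10-1,-100-,110--
  m26: 1--10,1-0-0,1-01-,11--0,11-1-,110--
  m27: --011,-1-11,-10-1,1-01-,11-1-,110--
  m28: 11--0 ←essential
  m30: -111-,1--10,11--0,11-1-
Essential: -111-, 0--11, 00-00, 01--1, 1--10, 11--0
Petrick residual → --000, --011, -10-1, 000--
Min cover (10 terms): c'd'e' + c'de + bc'e + bcd + a'de + a'b'd'e' + a'b'c' + a'be + ade' + abe'

10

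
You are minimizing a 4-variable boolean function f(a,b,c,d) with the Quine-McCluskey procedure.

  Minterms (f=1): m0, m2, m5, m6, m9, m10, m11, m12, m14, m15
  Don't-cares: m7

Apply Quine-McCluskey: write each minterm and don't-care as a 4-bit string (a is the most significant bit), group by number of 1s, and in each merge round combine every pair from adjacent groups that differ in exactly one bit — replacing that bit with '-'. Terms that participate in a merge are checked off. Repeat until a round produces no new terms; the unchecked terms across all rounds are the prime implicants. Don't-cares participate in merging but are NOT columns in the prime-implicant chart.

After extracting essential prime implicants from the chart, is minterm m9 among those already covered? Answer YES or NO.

size-2^0 implicants → 0000(✓)  0010(✓)  0101(✓)  0110(✓)  0111(✓)  1001(✓)  1010(✓)  1011(✓)  1100(✓)  1110(✓)  1111(✓)
size-2^1 implicants → -010(✓)  -110(✓)  -111(✓)  0-10(✓)  00-0  01-1  011-(✓)  1-10(✓)  1-11(✓)  10-1  101-(✓)  11-0  111-(✓)
size-2^2 implicants → --10  -11-  1-1-
Unchecked terms (primes): --10, -11-, 00-0, 01-1, 1-1-, 10-1, 11-0
Minterm coverage:
  m0 ⊆ 00-0 [E]
  m2 ⊆ --10,00-0
  m5 ⊆ 01-1 [E]
  m6 ⊆ --10,-11-
  m9 ⊆ 10-1 [E]
  m10 ⊆ --10,1-1-
  m11 ⊆ 1-1-,10-1
  m12 ⊆ 11-0 [E]
  m14 ⊆ --10,-11-,1-1-,11-0
  m15 ⊆ -11-,1-1-
E = {00-0, 01-1, 10-1, 11-0}

YES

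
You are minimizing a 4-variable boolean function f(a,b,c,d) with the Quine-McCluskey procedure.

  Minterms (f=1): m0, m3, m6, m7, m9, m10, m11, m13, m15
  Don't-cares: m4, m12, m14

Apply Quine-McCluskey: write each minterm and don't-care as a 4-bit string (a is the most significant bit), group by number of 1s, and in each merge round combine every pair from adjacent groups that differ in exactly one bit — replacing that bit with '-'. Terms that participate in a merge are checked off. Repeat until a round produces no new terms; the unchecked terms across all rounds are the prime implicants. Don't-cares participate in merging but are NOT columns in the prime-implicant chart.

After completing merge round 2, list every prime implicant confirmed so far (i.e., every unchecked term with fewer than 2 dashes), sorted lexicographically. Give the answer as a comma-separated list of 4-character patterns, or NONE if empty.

[col 0] 0000*, 0011*, 0100*, 0110*, 0111*, 1001*, 1010*, 1011*, 1100*, 1101*, 1110*, 1111*
[col 1] -011*, -100*, -110*, -111*, 0-00, 0-11*, 01-0*, 011-*, 1-01*, 1-10*, 1-11*, 10-1*, 101-*, 11-0*, 11-1*, 110-*, 111-*
[col 2] --11, -1-0, -11-, 1--1, 1-1-, 11--
Prime implicants: --11, -1-0, -11-, 0-00, 1--1, 1-1-, 11--

0-00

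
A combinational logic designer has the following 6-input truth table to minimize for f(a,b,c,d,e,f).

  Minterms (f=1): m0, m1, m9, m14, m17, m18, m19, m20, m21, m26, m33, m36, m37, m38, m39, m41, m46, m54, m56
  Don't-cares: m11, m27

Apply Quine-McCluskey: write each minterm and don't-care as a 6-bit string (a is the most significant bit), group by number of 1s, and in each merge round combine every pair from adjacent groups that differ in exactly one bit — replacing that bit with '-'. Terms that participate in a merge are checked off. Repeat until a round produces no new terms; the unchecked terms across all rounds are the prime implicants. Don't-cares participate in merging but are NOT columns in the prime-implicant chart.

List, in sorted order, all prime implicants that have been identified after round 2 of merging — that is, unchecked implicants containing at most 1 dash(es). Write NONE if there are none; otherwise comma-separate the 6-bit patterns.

-01110, 0-0001, 0-1011, 00000-, 0010-1, 010-01, 0100-1, 01010-, 1-0110, 10-110, 100-01, 111000

size-2^0 implicants → 000000(✓)  000001(✓)  001001(✓)  001011(✓)  001110(✓)  010001(✓)  010010(✓)  010011(✓)  010100(✓)  010101(✓)  011010(✓)  011011(✓)  100001(✓)  100100(✓)  100101(✓)  100110(✓)  100111(✓)  101001(✓)  101110(✓)  110110(✓)  111000
size-2^1 implicants → -00001(✓)  -01001(✓)  -01110  0-0001  0-1011  00-001(✓)  00000-  0010-1  01-010(✓)  01-011(✓)  010-01  0100-1  01001-(✓)  01010-  01101-(✓)  1-0110  10-001(✓)  10-110  100-01  1001-0(✓)  1001-1(✓)  10010-(✓)  10011-(✓)
size-2^2 implicants → -0-001  01-01-  1001--
Unchecked terms (primes): -0-001, -01110, 0-0001, 0-1011, 00000-, 0010-1, 01-01-, 010-01, 0100-1, 01010-, 1-0110, 10-110, 100-01, 1001--, 111000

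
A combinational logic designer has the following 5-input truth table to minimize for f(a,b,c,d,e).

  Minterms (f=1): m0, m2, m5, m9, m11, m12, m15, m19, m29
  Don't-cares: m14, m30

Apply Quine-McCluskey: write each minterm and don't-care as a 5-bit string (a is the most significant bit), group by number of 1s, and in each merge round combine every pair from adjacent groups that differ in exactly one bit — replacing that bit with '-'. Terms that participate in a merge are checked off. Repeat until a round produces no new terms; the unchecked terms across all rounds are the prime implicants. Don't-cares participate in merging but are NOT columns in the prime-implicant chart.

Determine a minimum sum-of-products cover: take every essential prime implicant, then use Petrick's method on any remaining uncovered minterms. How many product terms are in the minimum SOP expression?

7

[col 0] 00000*, 00010*, 00101, 01001*, 01011*, 01100*, 01110*, 01111*, 10011, 11101, 11110*
[col 1] -1110, 000-0, 01-11, 010-1, 011-0, 0111-
Prime implicants: -1110, 000-0, 00101, 01-11, 010-1, 011-0, 0111-, 10011, 11101
PI chart (minterm → PIs covering it):
  0 | 000-0  (sole → essential)
  2 | 000-0  (sole → essential)
  5 | 00101  (sole → essential)
  9 | 010-1  (sole → essential)
  11 | 01-11,010-1
  12 | 011-0  (sole → essential)
  15 | 01-11,0111-
  19 | 10011  (sole → essential)
  29 | 11101  (sole → essential)
Essential prime implicants: 000-0, 00101, 010-1, 011-0, 10011, 11101
Petrick residual → 01-11
Minimum SOP uses 7 PIs: a'b'c'e' + a'b'cd'e + a'bde + a'bc'e + a'bce' + ab'c'de + abcd'e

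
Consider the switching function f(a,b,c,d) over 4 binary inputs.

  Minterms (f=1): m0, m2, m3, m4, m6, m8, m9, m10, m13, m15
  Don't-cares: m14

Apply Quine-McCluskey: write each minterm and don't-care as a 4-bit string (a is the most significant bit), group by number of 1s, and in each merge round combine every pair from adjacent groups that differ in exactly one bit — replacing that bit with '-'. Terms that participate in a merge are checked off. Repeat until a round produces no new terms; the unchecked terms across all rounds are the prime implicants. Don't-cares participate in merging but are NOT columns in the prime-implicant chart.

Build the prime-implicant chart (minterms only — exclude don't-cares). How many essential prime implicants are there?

size-2^0 implicants → 0000(✓)  0010(✓)  0011(✓)  0100(✓)  0110(✓)  1000(✓)  1001(✓)  1010(✓)  1101(✓)  1110(✓)  1111(✓)
size-2^1 implicants → -000(✓)  -010(✓)  -110(✓)  0-00(✓)  0-10(✓)  00-0(✓)  001-  01-0(✓)  1-01  1-10(✓)  10-0(✓)  100-  11-1  111-
size-2^2 implicants → --10  -0-0  0--0
Unchecked terms (primes): --10, -0-0, 0--0, 001-, 1-01, 100-, 11-1, 111-
Minterm coverage:
  m0 ⊆ -0-0,0--0
  m2 ⊆ --10,-0-0,0--0,001-
  m3 ⊆ 001- [E]
  m4 ⊆ 0--0 [E]
  m6 ⊆ --10,0--0
  m8 ⊆ -0-0,100-
  m9 ⊆ 1-01,100-
  m10 ⊆ --10,-0-0
  m13 ⊆ 1-01,11-1
  m15 ⊆ 11-1,111-
E = {0--0, 001-}

2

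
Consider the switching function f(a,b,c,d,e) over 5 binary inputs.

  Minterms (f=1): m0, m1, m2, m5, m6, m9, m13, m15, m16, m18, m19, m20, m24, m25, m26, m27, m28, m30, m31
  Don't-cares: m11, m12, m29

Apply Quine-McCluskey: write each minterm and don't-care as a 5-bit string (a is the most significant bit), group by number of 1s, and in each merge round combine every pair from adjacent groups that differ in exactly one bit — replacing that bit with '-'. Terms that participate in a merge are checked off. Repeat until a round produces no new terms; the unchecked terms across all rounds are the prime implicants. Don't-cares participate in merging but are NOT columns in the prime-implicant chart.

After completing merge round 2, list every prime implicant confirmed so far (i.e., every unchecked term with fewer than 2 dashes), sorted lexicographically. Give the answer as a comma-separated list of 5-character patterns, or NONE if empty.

00-10, 0000-

size-2^0 implicants → 00000(✓)  00001(✓)  00010(✓)  00101(✓)  00110(✓)  01001(✓)  01011(✓)  01100(✓)  01101(✓)  01111(✓)  10000(✓)  10010(✓)  10011(✓)  10100(✓)  11000(✓)  11001(✓)  11010(✓)  11011(✓)  11100(✓)  11101(✓)  11110(✓)  11111(✓)
size-2^1 implicants → -0000(✓)  -0010(✓)  -1001(✓)  -1011(✓)  -1100(✓)  -1101(✓)  -1111(✓)  0-001(✓)  0-101(✓)  00-01(✓)  00-10  000-0(✓)  0000-  01-01(✓)  01-11(✓)  010-1(✓)  011-1(✓)  0110-(✓)  1-000(✓)  1-010(✓)  1-011(✓)  1-100(✓)  10-00(✓)  100-0(✓)  1001-(✓)  11-00(✓)  11-01(✓)  11-10(✓)  11-11(✓)  110-0(✓)  110-1(✓)  1100-(✓)  1101-(✓)  111-0(✓)  111-1(✓)  1110-(✓)  1111-(✓)
size-2^2 implicants → -00-0  -1-01(✓)  -1-11(✓)  -10-1(✓)  -11-1(✓)  -110-  0--01  01--1(✓)  1--00  1-0-0  1-01-  11--0(✓)  11--1(✓)  11-0-(✓)  11-1-(✓)  110--(✓)  111--(✓)
size-2^3 implicants → -1--1  11---
Unchecked terms (primes): -00-0, -1--1, -110-, 0--01, 00-10, 0000-, 1--00, 1-0-0, 1-01-, 11---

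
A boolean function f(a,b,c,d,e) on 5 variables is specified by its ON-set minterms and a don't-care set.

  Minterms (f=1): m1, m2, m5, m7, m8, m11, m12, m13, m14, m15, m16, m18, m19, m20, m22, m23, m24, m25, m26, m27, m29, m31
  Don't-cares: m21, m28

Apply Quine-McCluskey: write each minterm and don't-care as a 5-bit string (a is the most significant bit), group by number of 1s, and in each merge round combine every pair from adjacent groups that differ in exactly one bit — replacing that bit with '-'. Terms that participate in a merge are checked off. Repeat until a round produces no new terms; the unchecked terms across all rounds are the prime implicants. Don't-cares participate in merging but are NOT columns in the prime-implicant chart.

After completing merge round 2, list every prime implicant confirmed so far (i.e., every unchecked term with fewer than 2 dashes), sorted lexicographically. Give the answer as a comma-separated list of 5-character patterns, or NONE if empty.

[col 0] 00001*, 00010*, 00101*, 00111*, 01000*, 01011*, 01100*, 01101*, 01110*, 01111*, 10000*, 10010*, 10011*, 10100*, 10101*, 10110*, 10111*, 11000*, 11001*, 11010*, 11011*, 11100*, 11101*, 11111*
[col 1] -0010, -0101*, -0111*, -1000*, -1011*, -1100*, -1101*, -1111*, 0-101*, 0-111*, 00-01, 001-1*, 01-00*, 01-11*, 011-0*, 011-1*, 0110-*, 0111-*, 1-000*, 1-010*, 1-011*, 1-100*, 1-101*, 1-111*, 10-00*, 10-10*, 10-11*, 100-0*, 1001-*, 101-0*, 101-1*, 1010-*, 1011-*, 11-00*, 11-01*, 11-11*, 110-0*, 110-1*, 1100-*, 1101-*, 111-1*, 1110-*
[col 2] --101*, --111*, -01-1*, -1-00, -1-11, -11-1*, -110-, 0-1-1*, 011--, 1--00, 1--11, 1-0-0, 1-01-, 1-1-1*, 1-10-, 10--0, 10-1-, 101--, 11--1, 11-0-, 110--
[col 3] --1-1
Prime implicants: --1-1, -0010, -1-00, -1-11, -110-, 00-01, 011--, 1--00, 1--11, 1-0-0, 1-01-, 1-10-, 10--0, 10-1-, 101--, 11--1, 11-0-, 110--

-0010, 00-01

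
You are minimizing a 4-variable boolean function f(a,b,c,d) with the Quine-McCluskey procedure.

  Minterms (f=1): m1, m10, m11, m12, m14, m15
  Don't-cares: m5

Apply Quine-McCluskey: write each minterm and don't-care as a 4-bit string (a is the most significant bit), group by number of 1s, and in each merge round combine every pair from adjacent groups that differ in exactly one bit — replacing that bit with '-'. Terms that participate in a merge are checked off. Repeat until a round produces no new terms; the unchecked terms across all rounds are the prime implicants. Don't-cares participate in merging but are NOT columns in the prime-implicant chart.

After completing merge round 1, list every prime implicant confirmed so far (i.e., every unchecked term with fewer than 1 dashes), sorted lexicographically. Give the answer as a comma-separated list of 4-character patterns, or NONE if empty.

NONE

Round 0: 0001✓ 0101✓ 1010✓ 1011✓ 1100✓ 1110✓ 1111✓
Round 1: 0-01 1-10✓ 1-11✓ 101-✓ 11-0 111-✓
Round 2: 1-1-
PIs = {0-01, 1-1-, 11-0}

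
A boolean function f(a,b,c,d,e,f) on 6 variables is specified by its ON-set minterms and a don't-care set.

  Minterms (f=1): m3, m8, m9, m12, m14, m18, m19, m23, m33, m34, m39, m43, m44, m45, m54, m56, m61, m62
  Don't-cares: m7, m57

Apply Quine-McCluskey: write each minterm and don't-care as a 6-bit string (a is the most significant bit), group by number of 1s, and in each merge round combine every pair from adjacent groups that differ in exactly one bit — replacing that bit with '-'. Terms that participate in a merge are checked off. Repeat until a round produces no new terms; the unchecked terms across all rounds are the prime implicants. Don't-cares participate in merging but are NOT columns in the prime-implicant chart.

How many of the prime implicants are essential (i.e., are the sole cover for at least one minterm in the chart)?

size-2^0 implicants → 000011(✓)  000111(✓)  001000(✓)  001001(✓)  001100(✓)  001110(✓)  010010(✓)  010011(✓)  010111(✓)  100001  100010  100111(✓)  101011  101100(✓)  101101(✓)  110110(✓)  111000(✓)  111001(✓)  111101(✓)  111110(✓)
size-2^1 implicants → -00111  -01100  0-0011(✓)  0-0111(✓)  000-11(✓)  001-00  00100-  0011-0  010-11(✓)  01001-  1-1101  10110-  11-110  111-01  11100-
size-2^2 implicants → 0-0-11
Unchecked terms (primes): -00111, -01100, 0-0-11, 001-00, 00100-, 0011-0, 01001-, 1-1101, 100001, 100010, 101011, 10110-, 11-110, 111-01, 11100-
Minterm coverage:
  m3 ⊆ 0-0-11 [E]
  m8 ⊆ 001-00,00100-
  m9 ⊆ 00100- [E]
  m12 ⊆ -01100,001-00,0011-0
  m14 ⊆ 0011-0 [E]
  m18 ⊆ 01001- [E]
  m19 ⊆ 0-0-11,01001-
  m23 ⊆ 0-0-11 [E]
  m33 ⊆ 100001 [E]
  m34 ⊆ 100010 [E]
  m39 ⊆ -00111 [E]
  m43 ⊆ 101011 [E]
  m44 ⊆ -01100,10110-
  m45 ⊆ 1-1101,10110-
  m54 ⊆ 11-110 [E]
  m56 ⊆ 11100- [E]
  m61 ⊆ 1-1101,111-01
  m62 ⊆ 11-110 [E]
E = {-00111, 0-0-11, 00100-, 0011-0, 01001-, 100001, 100010, 101011, 11-110, 11100-}

10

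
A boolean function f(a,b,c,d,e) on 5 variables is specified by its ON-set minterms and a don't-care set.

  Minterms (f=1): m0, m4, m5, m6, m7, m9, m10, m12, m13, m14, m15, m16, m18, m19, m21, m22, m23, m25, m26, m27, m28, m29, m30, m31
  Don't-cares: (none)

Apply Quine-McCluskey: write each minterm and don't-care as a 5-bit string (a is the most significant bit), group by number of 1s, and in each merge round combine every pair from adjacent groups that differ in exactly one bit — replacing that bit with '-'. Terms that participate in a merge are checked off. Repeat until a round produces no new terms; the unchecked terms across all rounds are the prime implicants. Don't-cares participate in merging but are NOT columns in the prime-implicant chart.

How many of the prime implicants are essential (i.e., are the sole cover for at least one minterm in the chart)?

[col 0] 00000*, 00100*, 00101*, 00110*, 00111*, 01001*, 01010*, 01100*, 01101*, 01110*, 01111*, 10000*, 10010*, 10011*, 10101*, 10110*, 10111*, 11001*, 11010*, 11011*, 11100*, 11101*, 11110*, 11111*
[col 1] -0000, -0101*, -0110*, -0111*, -1001*, -1010*, -1100*, -1101*, -1110*, -1111*, 0-100*, 0-101*, 0-110*, 0-111*, 00-00, 001-0*, 001-1*, 0010-*, 0011-*, 01-01*, 01-10*, 011-0*, 011-1*, 0110-*, 0111-*, 1-010*, 1-011*, 1-101*, 1-110*, 1-111*, 10-10*, 10-11*, 100-0, 1001-*, 101-1*, 1011-*, 11-01*, 11-10*, 11-11*, 110-1*, 1101-*, 111-0*, 111-1*, 1110-*, 1111-*
[col 2] --101*, --110*, --111*, -01-1*, -011-*, -1-01, -1-10, -11-0*, -11-1*, -110-*, -111-*, 0-1-0*, 0-1-1*, 0-10-*, 0-11-*, 001--*, 011--*, 1--10*, 1--11*, 1-01-*, 1-1-1*, 1-11-*, 10-1-*, 11--1, 11-1-*, 111--*
[col 3] --1-1, --11-, -11--, 0-1--, 1--1-
Prime implicants: --1-1, --11-, -0000, -1-01, -1-10, -11--, 0-1--, 00-00, 1--1-, 100-0, 11--1
PI chart (minterm → PIs covering it):
  0 | -0000,00-00
  4 | 0-1--,00-00
  5 | --1-1,0-1--
  6 | --11-,0-1--
  7 | --1-1,--11-,0-1--
  9 | -1-01  (sole → essential)
  10 | -1-10  (sole → essential)
  12 | -11--,0-1--
  13 | --1-1,-1-01,-11--,0-1--
  14 | --11-,-1-10,-11--,0-1--
  15 | --1-1,--11-,-11--,0-1--
  16 | -0000,100-0
  18 | 1--1-,100-0
  19 | 1--1-  (sole → essential)
  21 | --1-1  (sole → essential)
  22 | --11-,1--1-
  23 | --1-1,--11-,1--1-
  25 | -1-01,11--1
  26 | -1-10,1--1-
  27 | 1--1-,11--1
  28 | -11--  (sole → essential)
  29 | --1-1,-1-01,-11--,11--1
  30 | --11-,-1-10,-11--,1--1-
  31 | --1-1,--11-,-11--,1--1-,11--1
Essential prime implicants: --1-1, -1-01, -1-10, -11--, 1--1-

5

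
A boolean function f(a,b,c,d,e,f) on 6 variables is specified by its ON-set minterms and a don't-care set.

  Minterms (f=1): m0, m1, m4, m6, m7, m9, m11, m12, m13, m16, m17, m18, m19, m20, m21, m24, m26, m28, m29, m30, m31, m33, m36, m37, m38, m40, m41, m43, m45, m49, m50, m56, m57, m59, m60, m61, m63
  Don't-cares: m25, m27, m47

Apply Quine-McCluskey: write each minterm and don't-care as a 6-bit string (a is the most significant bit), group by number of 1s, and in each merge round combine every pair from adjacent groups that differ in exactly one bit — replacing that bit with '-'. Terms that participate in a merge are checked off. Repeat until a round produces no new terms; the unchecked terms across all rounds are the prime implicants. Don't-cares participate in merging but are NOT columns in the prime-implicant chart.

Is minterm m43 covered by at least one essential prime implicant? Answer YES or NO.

YES

size-2^0 implicants → 000000(✓)  000001(✓)  000100(✓)  000110(✓)  000111(✓)  001001(✓)  001011(✓)  001100(✓)  001101(✓)  010000(✓)  010001(✓)  010010(✓)  010011(✓)  010100(✓)  010101(✓)  011000(✓)  011001(✓)  011010(✓)  011011(✓)  011100(✓)  011101(✓)  011110(✓)  011111(✓)  100001(✓)  100100(✓)  100101(✓)  100110(✓)  101000(✓)  101001(✓)  101011(✓)  101101(✓)  101111(✓)  110001(✓)  110010(✓)  111000(✓)  111001(✓)  111011(✓)  111100(✓)  111101(✓)  111111(✓)
size-2^1 implicants → -00001(✓)  -00100(✓)  -00110(✓)  -01001(✓)  -01011(✓)  -01101(✓)  -10001(✓)  -10010  -11000(✓)  -11001(✓)  -11011(✓)  -11100(✓)  -11101(✓)  -11111(✓)  0-0000(✓)  0-0001(✓)  0-0100(✓)  0-1001(✓)  0-1011(✓)  0-1100(✓)  0-1101(✓)  00-001(✓)  00-100(✓)  000-00(✓)  00000-(✓)  0001-0(✓)  00011-  001-01(✓)  0010-1(✓)  00110-(✓)  01-000(✓)  01-001(✓)  01-010(✓)  01-011(✓)  01-100(✓)  01-101(✓)  010-00(✓)  010-01(✓)  0100-0(✓)  0100-1(✓)  01000-(✓)  01001-(✓)  01010-(✓)  011-00(✓)  011-01(✓)  011-10(✓)  011-11(✓)  0110-0(✓)  0110-1(✓)  01100-(✓)  01101-(✓)  0111-0(✓)  0111-1(✓)  01110-(✓)  01111-(✓)  1-0001(✓)  1-1000(✓)  1-1001(✓)  1-1011(✓)  1-1101(✓)  1-1111(✓)  10-001(✓)  10-101(✓)  100-01(✓)  1001-0(✓)  10010-  101-01(✓)  101-11(✓)  1010-1(✓)  10100-(✓)  1011-1(✓)  11-001(✓)  111-00(✓)  111-01(✓)  111-11(✓)  1110-1(✓)  11100-(✓)  1111-1(✓)  11110-(✓)
size-2^2 implicants → --0001(✓)  --1001(✓)  --1011(✓)  --1101(✓)  -0-001(✓)  -001-0  -01-01(✓)  -010-1(✓)  -1-001(✓)  -11-00(✓)  -11-01(✓)  -11-11(✓)  -110-1(✓)  -1100-(✓)  -111-1(✓)  -1110-(✓)  0--001(✓)  0--100  0-0-00  0-000-  0-1-01(✓)  0-10-1(✓)  0-110-  01--00(✓)  01--01(✓)  01-0-0(✓)  01-0-1(✓)  01-00-(✓)  01-01-(✓)  01-10-(✓)  010-0-(✓)  0100--(✓)  011--0(✓)  011--1(✓)  011-0-(✓)  011-1-(✓)  0110--(✓)  0111--(✓)  1--001(✓)  1-1-01(✓)  1-1-11(✓)  1-10-1(✓)  1-100-  1-11-1(✓)  10--01  101--1(✓)  111--1(✓)  111-0-(✓)
size-2^3 implicants → ---001  --1-01  --10-1  -11--1  -11-0-  01--0-  01-0--  011---  1-1--1
Unchecked terms (primes): ---001, --1-01, --10-1, -001-0, -10010, -11--1, -11-0-, 0--100, 0-0-00, 0-000-, 0-110-, 00011-, 01--0-, 01-0--, 011---, 1-1--1, 1-100-, 10--01, 10010-
Minterm coverage:
  m0 ⊆ 0-0-00,0-000-
  m1 ⊆ ---001,0-000-
  m4 ⊆ -001-0,0--100,0-0-00
  m6 ⊆ -001-0,00011-
  m7 ⊆ 00011- [E]
  m9 ⊆ ---001,--1-01,--10-1
  m11 ⊆ --10-1 [E]
  m12 ⊆ 0--100,0-110-
  m13 ⊆ --1-01,0-110-
  m16 ⊆ 0-0-00,0-000-,01--0-,01-0--
  m17 ⊆ ---001,0-000-,01--0-,01-0--
  m18 ⊆ -10010,01-0--
  m19 ⊆ 01-0-- [E]
  m20 ⊆ 0--100,0-0-00,01--0-
  m21 ⊆ 01--0- [E]
  m24 ⊆ -11-0-,01--0-,01-0--,011---
  m26 ⊆ 01-0--,011---
  m28 ⊆ -11-0-,0--100,0-110-,01--0-,011---
  m29 ⊆ --1-01,-11--1,-11-0-,0-110-,01--0-,011---
  m30 ⊆ 011--- [E]
  m31 ⊆ -11--1,011---
  m33 ⊆ ---001,10--01
  m36 ⊆ -001-0,10010-
  m37 ⊆ 10--01,10010-
  m38 ⊆ -001-0 [E]
  m40 ⊆ 1-100- [E]
  m41 ⊆ ---001,--1-01,--10-1,1-1--1,1-100-,10--01
  m43 ⊆ --10-1,1-1--1
  m45 ⊆ --1-01,1-1--1,10--01
  m49 ⊆ ---001 [E]
  m50 ⊆ -10010 [E]
  m56 ⊆ -11-0-,1-100-
  m57 ⊆ ---001,--1-01,--10-1,-11--1,-11-0-,1-1--1,1-100-
  m59 ⊆ --10-1,-11--1,1-1--1
  m60 ⊆ -11-0- [E]
  m61 ⊆ --1-01,-11--1,-11-0-,1-1--1
  m63 ⊆ -11--1,1-1--1
E = {---001, --10-1, -001-0, -10010, -11-0-, 00011-, 01--0-, 01-0--, 011---, 1-100-}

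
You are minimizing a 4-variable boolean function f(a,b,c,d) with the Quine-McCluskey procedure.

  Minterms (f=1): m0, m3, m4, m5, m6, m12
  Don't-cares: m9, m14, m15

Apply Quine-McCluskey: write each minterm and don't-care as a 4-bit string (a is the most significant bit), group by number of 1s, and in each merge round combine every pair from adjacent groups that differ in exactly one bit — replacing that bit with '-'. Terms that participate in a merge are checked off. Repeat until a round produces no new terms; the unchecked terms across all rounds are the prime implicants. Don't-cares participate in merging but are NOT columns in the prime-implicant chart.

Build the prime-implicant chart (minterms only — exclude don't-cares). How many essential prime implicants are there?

4

size-2^0 implicants → 0000(✓)  0011  0100(✓)  0101(✓)  0110(✓)  1001  1100(✓)  1110(✓)  1111(✓)
size-2^1 implicants → -100(✓)  -110(✓)  0-00  01-0(✓)  010-  11-0(✓)  111-
size-2^2 implicants → -1-0
Unchecked terms (primes): -1-0, 0-00, 0011, 010-, 1001, 111-
Minterm coverage:
  m0 ⊆ 0-00 [E]
  m3 ⊆ 0011 [E]
  m4 ⊆ -1-0,0-00,010-
  m5 ⊆ 010- [E]
  m6 ⊆ -1-0 [E]
  m12 ⊆ -1-0 [E]
E = {-1-0, 0-00, 0011, 010-}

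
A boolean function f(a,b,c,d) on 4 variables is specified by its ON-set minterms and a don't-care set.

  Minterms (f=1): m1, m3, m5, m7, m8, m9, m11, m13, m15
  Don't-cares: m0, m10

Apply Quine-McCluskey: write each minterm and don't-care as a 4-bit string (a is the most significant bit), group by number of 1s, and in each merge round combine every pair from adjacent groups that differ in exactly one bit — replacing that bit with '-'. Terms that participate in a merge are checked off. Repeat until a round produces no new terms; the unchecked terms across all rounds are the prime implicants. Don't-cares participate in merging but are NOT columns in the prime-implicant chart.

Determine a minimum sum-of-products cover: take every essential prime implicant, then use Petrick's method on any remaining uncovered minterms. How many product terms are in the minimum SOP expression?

[col 0] 0000*, 0001*, 0011*, 0101*, 0111*, 1000*, 1001*, 1010*, 1011*, 1101*, 1111*
[col 1] -000*, -001*, -011*, -101*, -111*, 0-01*, 0-11*, 00-1*, 000-*, 01-1*, 1-01*, 1-11*, 10-0*, 10-1*, 100-*, 101-*, 11-1*
[col 2] --01*, --11*, -0-1*, -00-, -1-1*, 0--1*, 1--1*, 10--
[col 3] ---1
Prime implicants: ---1, -00-, 10--
PI chart (minterm → PIs covering it):
  1 | ---1,-00-
  3 | ---1  (sole → essential)
  5 | ---1  (sole → essential)
  7 | ---1  (sole → essential)
  8 | -00-,10--
  9 | ---1,-00-,10--
  11 | ---1,10--
  13 | ---1  (sole → essential)
  15 | ---1  (sole → essential)
Essential prime implicants: ---1
Petrick residual → -00-
Minimum SOP uses 2 PIs: d + b'c'

2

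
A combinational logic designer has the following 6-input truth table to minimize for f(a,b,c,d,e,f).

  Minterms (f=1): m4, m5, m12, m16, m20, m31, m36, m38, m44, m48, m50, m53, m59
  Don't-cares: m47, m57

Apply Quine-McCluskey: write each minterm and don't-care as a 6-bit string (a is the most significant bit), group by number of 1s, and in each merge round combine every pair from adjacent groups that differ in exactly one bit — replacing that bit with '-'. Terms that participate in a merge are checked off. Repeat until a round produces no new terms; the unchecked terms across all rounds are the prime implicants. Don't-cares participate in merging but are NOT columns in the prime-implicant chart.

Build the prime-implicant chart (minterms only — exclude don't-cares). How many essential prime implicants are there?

size-2^0 implicants → 000100(✓)  000101(✓)  001100(✓)  010000(✓)  010100(✓)  011111  100100(✓)  100110(✓)  101100(✓)  101111  110000(✓)  110010(✓)  110101  111001(✓)  111011(✓)
size-2^1 implicants → -00100(✓)  -01100(✓)  -10000  0-0100  00-100(✓)  00010-  010-00  10-100(✓)  1001-0  1100-0  1110-1
size-2^2 implicants → -0-100
Unchecked terms (primes): -0-100, -10000, 0-0100, 00010-, 010-00, 011111, 1001-0, 101111, 1100-0, 110101, 1110-1
Minterm coverage:
  m4 ⊆ -0-100,0-0100,00010-
  m5 ⊆ 00010- [E]
  m12 ⊆ -0-100 [E]
  m16 ⊆ -10000,010-00
  m20 ⊆ 0-0100,010-00
  m31 ⊆ 011111 [E]
  m36 ⊆ -0-100,1001-0
  m38 ⊆ 1001-0 [E]
  m44 ⊆ -0-100 [E]
  m48 ⊆ -10000,1100-0
  m50 ⊆ 1100-0 [E]
  m53 ⊆ 110101 [E]
  m59 ⊆ 1110-1 [E]
E = {-0-100, 00010-, 011111, 1001-0, 1100-0, 110101, 1110-1}

7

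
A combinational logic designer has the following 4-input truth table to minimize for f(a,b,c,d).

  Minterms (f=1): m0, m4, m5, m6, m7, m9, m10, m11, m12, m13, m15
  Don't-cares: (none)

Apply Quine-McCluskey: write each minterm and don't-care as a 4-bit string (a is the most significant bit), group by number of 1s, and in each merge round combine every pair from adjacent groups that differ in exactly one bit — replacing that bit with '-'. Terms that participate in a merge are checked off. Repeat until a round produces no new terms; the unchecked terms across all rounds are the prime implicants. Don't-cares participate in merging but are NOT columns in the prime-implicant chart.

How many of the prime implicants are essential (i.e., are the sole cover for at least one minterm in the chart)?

5

size-2^0 implicants → 0000(✓)  0100(✓)  0101(✓)  0110(✓)  0111(✓)  1001(✓)  1010(✓)  1011(✓)  1100(✓)  1101(✓)  1111(✓)
size-2^1 implicants → -100(✓)  -101(✓)  -111(✓)  0-00  01-0(✓)  01-1(✓)  010-(✓)  011-(✓)  1-01(✓)  1-11(✓)  10-1(✓)  101-  11-1(✓)  110-(✓)
size-2^2 implicants → -1-1  -10-  01--  1--1
Unchecked terms (primes): -1-1, -10-, 0-00, 01--, 1--1, 101-
Minterm coverage:
  m0 ⊆ 0-00 [E]
  m4 ⊆ -10-,0-00,01--
  m5 ⊆ -1-1,-10-,01--
  m6 ⊆ 01-- [E]
  m7 ⊆ -1-1,01--
  m9 ⊆ 1--1 [E]
  m10 ⊆ 101- [E]
  m11 ⊆ 1--1,101-
  m12 ⊆ -10- [E]
  m13 ⊆ -1-1,-10-,1--1
  m15 ⊆ -1-1,1--1
E = {-10-, 0-00, 01--, 1--1, 101-}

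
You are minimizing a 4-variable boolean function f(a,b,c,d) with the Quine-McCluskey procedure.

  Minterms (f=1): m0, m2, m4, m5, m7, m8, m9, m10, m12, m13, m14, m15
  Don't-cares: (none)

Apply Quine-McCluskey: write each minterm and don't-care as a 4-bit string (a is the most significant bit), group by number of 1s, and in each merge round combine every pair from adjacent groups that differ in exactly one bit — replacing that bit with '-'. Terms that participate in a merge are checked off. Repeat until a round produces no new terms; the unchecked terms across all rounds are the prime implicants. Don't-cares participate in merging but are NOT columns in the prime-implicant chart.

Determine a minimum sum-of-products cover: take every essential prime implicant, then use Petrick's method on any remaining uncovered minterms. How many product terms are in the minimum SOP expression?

size-2^0 implicants → 0000(✓)  0010(✓)  0100(✓)  0101(✓)  0111(✓)  1000(✓)  1001(✓)  1010(✓)  1100(✓)  1101(✓)  1110(✓)  1111(✓)
size-2^1 implicants → -000(✓)  -010(✓)  -100(✓)  -101(✓)  -111(✓)  0-00(✓)  00-0(✓)  01-1(✓)  010-(✓)  1-00(✓)  1-01(✓)  1-10(✓)  10-0(✓)  100-(✓)  11-0(✓)  11-1(✓)  110-(✓)  111-(✓)
size-2^2 implicants → --00  -0-0  -1-1  -10-  1--0  1-0-  11--
Unchecked terms (primes): --00, -0-0, -1-1, -10-, 1--0, 1-0-, 11--
Minterm coverage:
  m0 ⊆ --00,-0-0
  m2 ⊆ -0-0 [E]
  m4 ⊆ --00,-10-
  m5 ⊆ -1-1,-10-
  m7 ⊆ -1-1 [E]
  m8 ⊆ --00,-0-0,1--0,1-0-
  m9 ⊆ 1-0- [E]
  m10 ⊆ -0-0,1--0
  m12 ⊆ --00,-10-,1--0,1-0-,11--
  m13 ⊆ -1-1,-10-,1-0-,11--
  m14 ⊆ 1--0,11--
  m15 ⊆ -1-1,11--
E = {-0-0, -1-1, 1-0-}
Petrick residual → --00, 1--0
Cover = c'd' + b'd' + bd + ad' + ac'  |cover|=5

5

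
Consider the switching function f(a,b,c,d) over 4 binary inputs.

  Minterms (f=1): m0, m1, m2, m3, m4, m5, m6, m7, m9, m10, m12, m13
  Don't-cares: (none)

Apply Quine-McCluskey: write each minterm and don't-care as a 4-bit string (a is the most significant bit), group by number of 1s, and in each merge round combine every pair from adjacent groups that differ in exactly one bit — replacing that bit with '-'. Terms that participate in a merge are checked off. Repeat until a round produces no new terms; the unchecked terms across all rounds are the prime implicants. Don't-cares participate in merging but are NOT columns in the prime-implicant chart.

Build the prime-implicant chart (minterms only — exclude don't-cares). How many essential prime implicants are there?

Round 0: 0000✓ 0001✓ 0010✓ 0011✓ 0100✓ 0101✓ 0110✓ 0111✓ 1001✓ 1010✓ 1100✓ 1101✓
Round 1: -001✓ -010 -100✓ -101✓ 0-00✓ 0-01✓ 0-10✓ 0-11✓ 00-0✓ 00-1✓ 000-✓ 001-✓ 01-0✓ 01-1✓ 010-✓ 011-✓ 1-01✓ 110-✓
Round 2: --01 -10- 0--0✓ 0--1✓ 0-0-✓ 0-1-✓ 00--✓ 01--✓
Round 3: 0---
PIs = {--01, -010, -10-, 0---}
Coverage chart:
  m0: 0--- ←essential
  m1: --01,0---
  m2: -010,0---
  m3: 0--- ←essential
  m4: -10-,0---
  m5: --01,-10-,0---
  m6: 0--- ←essential
  m7: 0--- ←essential
  m9: --01 ←essential
  m10: -010 ←essential
  m12: -10- ←essential
  m13: --01,-10-
Essential: --01, -010, -10-, 0---

4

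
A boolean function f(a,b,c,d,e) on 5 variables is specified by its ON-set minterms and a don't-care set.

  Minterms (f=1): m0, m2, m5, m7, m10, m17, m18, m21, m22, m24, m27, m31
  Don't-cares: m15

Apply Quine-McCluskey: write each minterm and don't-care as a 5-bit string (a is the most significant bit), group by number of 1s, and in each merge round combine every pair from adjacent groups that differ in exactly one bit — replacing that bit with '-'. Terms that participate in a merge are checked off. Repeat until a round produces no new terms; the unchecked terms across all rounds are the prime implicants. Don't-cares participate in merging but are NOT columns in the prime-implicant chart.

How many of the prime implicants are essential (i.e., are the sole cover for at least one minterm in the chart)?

size-2^0 implicants → 00000(✓)  00010(✓)  00101(✓)  00111(✓)  01010(✓)  01111(✓)  10001(✓)  10010(✓)  10101(✓)  10110(✓)  11000  11011(✓)  11111(✓)
size-2^1 implicants → -0010  -0101  -1111  0-010  0-111  000-0  001-1  10-01  10-10  11-11
Unchecked terms (primes): -0010, -0101, -1111, 0-010, 0-111, 000-0, 001-1, 10-01, 10-10, 11-11, 11000
Minterm coverage:
  m0 ⊆ 000-0 [E]
  m2 ⊆ -0010,0-010,000-0
  m5 ⊆ -0101,001-1
  m7 ⊆ 0-111,001-1
  m10 ⊆ 0-010 [E]
  m17 ⊆ 10-01 [E]
  m18 ⊆ -0010,10-10
  m21 ⊆ -0101,10-01
  m22 ⊆ 10-10 [E]
  m24 ⊆ 11000 [E]
  m27 ⊆ 11-11 [E]
  m31 ⊆ -1111,11-11
E = {0-010, 000-0, 10-01, 10-10, 11-11, 11000}

6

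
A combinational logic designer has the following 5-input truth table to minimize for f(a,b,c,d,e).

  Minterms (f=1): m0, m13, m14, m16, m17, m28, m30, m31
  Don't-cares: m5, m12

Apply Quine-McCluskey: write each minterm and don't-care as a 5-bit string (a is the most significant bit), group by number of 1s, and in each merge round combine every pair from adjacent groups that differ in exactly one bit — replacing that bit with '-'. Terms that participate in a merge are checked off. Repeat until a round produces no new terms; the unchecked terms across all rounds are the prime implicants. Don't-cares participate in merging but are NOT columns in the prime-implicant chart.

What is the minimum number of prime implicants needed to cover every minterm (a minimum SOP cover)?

5

Round 0: 00000✓ 00101✓ 01100✓ 01101✓ 01110✓ 10000✓ 10001✓ 11100✓ 11110✓ 11111✓
Round 1: -0000 -1100✓ -1110✓ 0-101 011-0✓ 0110- 1000- 111-0✓ 1111-
Round 2: -11-0
PIs = {-0000, -11-0, 0-101, 0110-, 1000-, 1111-}
Coverage chart:
  m0: -0000 ←essential
  m13: 0-101,0110-
  m14: -11-0 ←essential
  m16: -0000,1000-
  m17: 1000- ←essential
  m28: -11-0 ←essential
  m30: -11-0,1111-
  m31: 1111- ←essential
Essential: -0000, -11-0, 1000-, 1111-
Petrick residual → 0-101
Min cover (5 terms): b'c'd'e' + bce' + a'cd'e + ab'c'd' + abcd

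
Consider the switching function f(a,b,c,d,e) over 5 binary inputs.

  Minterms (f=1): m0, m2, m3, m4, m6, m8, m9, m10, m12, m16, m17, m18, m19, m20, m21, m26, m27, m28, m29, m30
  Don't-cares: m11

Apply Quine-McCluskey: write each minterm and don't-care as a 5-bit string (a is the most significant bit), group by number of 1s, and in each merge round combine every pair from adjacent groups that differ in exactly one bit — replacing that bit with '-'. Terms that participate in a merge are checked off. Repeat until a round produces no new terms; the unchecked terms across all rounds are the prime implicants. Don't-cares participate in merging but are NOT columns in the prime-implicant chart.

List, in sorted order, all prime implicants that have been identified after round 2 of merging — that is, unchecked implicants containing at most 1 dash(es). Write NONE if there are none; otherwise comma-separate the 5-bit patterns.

size-2^0 implicants → 00000(✓)  00010(✓)  00011(✓)  00100(✓)  00110(✓)  01000(✓)  01001(✓)  01010(✓)  01011(✓)  01100(✓)  10000(✓)  10001(✓)  10010(✓)  10011(✓)  10100(✓)  10101(✓)  11010(✓)  11011(✓)  11100(✓)  11101(✓)  11110(✓)
size-2^1 implicants → -0000(✓)  -0010(✓)  -0011(✓)  -0100(✓)  -1010(✓)  -1011(✓)  -1100(✓)  0-000(✓)  0-010(✓)  0-011(✓)  0-100(✓)  00-00(✓)  00-10(✓)  000-0(✓)  0001-(✓)  001-0(✓)  01-00(✓)  010-0(✓)  010-1(✓)  0100-(✓)  0101-(✓)  1-010(✓)  1-011(✓)  1-100(✓)  1-101(✓)  10-00(✓)  10-01(✓)  100-0(✓)  100-1(✓)  1000-(✓)  1001-(✓)  1010-(✓)  11-10  1101-(✓)  111-0  1110-(✓)
size-2^2 implicants → --010(✓)  --011(✓)  --100  -0-00  -00-0  -001-(✓)  -101-(✓)  0--00  0-0-0  0-01-(✓)  00--0  010--  1-01-(✓)  1-10-  10-0-  100--
size-2^3 implicants → --01-
Unchecked terms (primes): --01-, --100, -0-00, -00-0, 0--00, 0-0-0, 00--0, 010--, 1-10-, 10-0-, 100--, 11-10, 111-0

11-10, 111-0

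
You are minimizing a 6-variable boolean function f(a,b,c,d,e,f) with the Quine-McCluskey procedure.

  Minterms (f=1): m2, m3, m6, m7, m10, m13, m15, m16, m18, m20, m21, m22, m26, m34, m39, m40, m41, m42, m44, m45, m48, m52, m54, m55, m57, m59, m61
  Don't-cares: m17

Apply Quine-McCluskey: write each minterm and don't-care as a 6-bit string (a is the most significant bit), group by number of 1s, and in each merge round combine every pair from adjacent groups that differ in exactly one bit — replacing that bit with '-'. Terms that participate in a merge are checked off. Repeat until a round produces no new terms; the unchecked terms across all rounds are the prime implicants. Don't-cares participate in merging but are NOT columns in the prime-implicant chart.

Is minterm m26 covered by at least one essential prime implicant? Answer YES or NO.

YES

size-2^0 implicants → 000010(✓)  000011(✓)  000110(✓)  000111(✓)  001010(✓)  001101(✓)  001111(✓)  010000(✓)  010001(✓)  010010(✓)  010100(✓)  010101(✓)  010110(✓)  011010(✓)  100010(✓)  100111(✓)  101000(✓)  101001(✓)  101010(✓)  101100(✓)  101101(✓)  110000(✓)  110100(✓)  110110(✓)  110111(✓)  111001(✓)  111011(✓)  111101(✓)
size-2^1 implicants → -00010(✓)  -00111  -01010(✓)  -01101  -10000(✓)  -10100(✓)  -10110(✓)  0-0010(✓)  0-0110(✓)  0-1010(✓)  00-010(✓)  00-111  000-10(✓)  000-11(✓)  00001-(✓)  00011-(✓)  0011-1  01-010(✓)  010-00(✓)  010-01(✓)  010-10(✓)  0100-0(✓)  01000-(✓)  0101-0(✓)  01010-(✓)  1-0111  1-1001(✓)  1-1101(✓)  10-010(✓)  101-00(✓)  101-01(✓)  1010-0  10100-(✓)  10110-(✓)  110-00(✓)  1101-0(✓)  11011-  111-01(✓)  1110-1
size-2^2 implicants → -0-010  -10-00  -101-0  0--010  0-0-10  000-1-  010--0  010-0-  1-1-01  101-0-
Unchecked terms (primes): -0-010, -00111, -01101, -10-00, -101-0, 0--010, 0-0-10, 00-111, 000-1-, 0011-1, 010--0, 010-0-, 1-0111, 1-1-01, 101-0-, 1010-0, 11011-, 1110-1
Minterm coverage:
  m2 ⊆ -0-010,0--010,0-0-10,000-1-
  m3 ⊆ 000-1- [E]
  m6 ⊆ 0-0-10,000-1-
  m7 ⊆ -00111,00-111,000-1-
  m10 ⊆ -0-010,0--010
  m13 ⊆ -01101,0011-1
  m15 ⊆ 00-111,0011-1
  m16 ⊆ -10-00,010--0,010-0-
  m18 ⊆ 0--010,0-0-10,010--0
  m20 ⊆ -10-00,-101-0,010--0,010-0-
  m21 ⊆ 010-0- [E]
  m22 ⊆ -101-0,0-0-10,010--0
  m26 ⊆ 0--010 [E]
  m34 ⊆ -0-010 [E]
  m39 ⊆ -00111,1-0111
  m40 ⊆ 101-0-,1010-0
  m41 ⊆ 1-1-01,101-0-
  m42 ⊆ -0-010,1010-0
  m44 ⊆ 101-0- [E]
  m45 ⊆ -01101,1-1-01,101-0-
  m48 ⊆ -10-00 [E]
  m52 ⊆ -10-00,-101-0
  m54 ⊆ -101-0,11011-
  m55 ⊆ 1-0111,11011-
  m57 ⊆ 1-1-01,1110-1
  m59 ⊆ 1110-1 [E]
  m61 ⊆ 1-1-01 [E]
E = {-0-010, -10-00, 0--010, 000-1-, 010-0-, 1-1-01, 101-0-, 1110-1}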